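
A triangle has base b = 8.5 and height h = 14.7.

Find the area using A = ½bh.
A = ½·b·h = ½·8.5·14.7 = ½·124.95 = 62.475

Area = 62.475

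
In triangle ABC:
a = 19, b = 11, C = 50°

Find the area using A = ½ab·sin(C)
A = ½·a·b·sin(C) = ½·19·11·sin(50°)
sin(50°) ≈ 0.766044
A ≈ ½·209·0.766044 = 104.5·0.766044 ≈ 80.0516

Area = 80.05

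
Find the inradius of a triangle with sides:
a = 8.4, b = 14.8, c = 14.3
r = Area/s where s is the semi-perimeter.
s = (8.4 + 14.8 + 14.3)/2 = 37.5/2 = 18.75
Area = √(s(s−a)(s−b)(s−c)) = √(18.75·10.35·3.95·4.45) ≈ √3411.13 ≈ 58.4049
r ≈ 58.4049/18.75 ≈ 3.11493

r = 3.115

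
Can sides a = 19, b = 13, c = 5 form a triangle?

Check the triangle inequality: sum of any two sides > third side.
a + b vs c: 19 + 13 = 32 > 5  ✓
a + c vs b: 19 + 5 = 24 > 13  ✓
b + c vs a: 13 + 5 = 18 ≤ 19  ✗

No: 13 + 5 = 18 is not > 19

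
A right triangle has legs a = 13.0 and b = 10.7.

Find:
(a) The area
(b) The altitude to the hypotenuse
(a) The legs are perpendicular, so Area = ½·a·b = ½·13.0·10.7 = ½·139.1 = 69.55
(b) Hypotenuse c = √(a² + b²) = √(169 + 114.49) = √283.49 ≈ 16.8372
    Area = ½·c·h_c  ⇒  h_c = 2·Area/c = 139.1/16.8372 ≈ 8.26149

Area = 69.55, h_c = 8.261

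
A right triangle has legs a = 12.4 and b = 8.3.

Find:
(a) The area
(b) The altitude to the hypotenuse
(a) The legs are perpendicular, so Area = ½·a·b = ½·12.4·8.3 = ½·102.92 = 51.46
(b) Hypotenuse c = √(a² + b²) = √(153.76 + 68.89) = √222.65 ≈ 14.9215
    Area = ½·c·h_c  ⇒  h_c = 2·Area/c = 102.92/14.9215 ≈ 6.89745

Area = 51.46, h_c = 6.897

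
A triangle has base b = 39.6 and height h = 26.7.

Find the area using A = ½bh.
A = ½·b·h = ½·39.6·26.7 = ½·1057.32 = 528.66

Area = 528.66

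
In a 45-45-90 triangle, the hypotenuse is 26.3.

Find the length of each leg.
In a 45-45-90 triangle hypotenuse = leg·√2, so leg = hypotenuse/√2.
Leg = 26.3/√2 ≈ 26.3/1.41421 ≈ 18.5969

Each leg = 18.6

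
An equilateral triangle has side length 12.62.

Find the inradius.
r = Area/s with s the semi-perimeter.
Area = (√3/4)·12.62² = (√3/4)·159.2644 ≈ 0.433013·159.2644 ≈ 68.9635
s = 3·12.62/2 = 18.93
r ≈ 68.9635/18.93 ≈ 3.64308
(Equivalently r = side/(2√3) = 12.62/3.4641 ≈ 3.64308.)

r = 3.643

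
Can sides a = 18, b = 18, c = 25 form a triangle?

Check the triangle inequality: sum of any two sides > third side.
a + b vs c: 18 + 18 = 36 > 25  ✓
a + c vs b: 18 + 25 = 43 > 18  ✓
b + c vs a: 18 + 25 = 43 > 18  ✓

Yes, triangle inequality satisfied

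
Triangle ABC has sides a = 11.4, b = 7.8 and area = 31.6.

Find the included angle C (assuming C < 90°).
Area = ½·a·b·sin(C)  ⇒  sin(C) = 2·Area/(a·b) = 2·31.6/(11.4·7.8) = 63.2/88.92 ≈ 0.710751
C = arcsin(0.710751) ≈ 45.2961° (taking the acute solution since C < 90°)

C = 45.3°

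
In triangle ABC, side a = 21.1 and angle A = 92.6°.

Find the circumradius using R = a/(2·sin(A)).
R = a/(2·sin(A)) = 21.1/(2·sin(92.6°))
sin(92.6°) ≈ 0.998971
R ≈ 21.1/(2·0.998971) = 21.1/1.99794 ≈ 10.5609

R = 10.56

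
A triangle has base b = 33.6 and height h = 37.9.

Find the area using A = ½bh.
A = ½·b·h = ½·33.6·37.9 = ½·1273.44 = 636.72

Area = 636.72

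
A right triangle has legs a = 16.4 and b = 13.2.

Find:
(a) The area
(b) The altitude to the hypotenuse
(a) The legs are perpendicular, so Area = ½·a·b = ½·16.4·13.2 = ½·216.48 = 108.24
(b) Hypotenuse c = √(a² + b²) = √(268.96 + 174.24) = √443.2 ≈ 21.0523
    Area = ½·c·h_c  ⇒  h_c = 2·Area/c = 216.48/21.0523 ≈ 10.283

Area = 108.24, h_c = 10.28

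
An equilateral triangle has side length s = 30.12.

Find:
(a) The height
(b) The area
(a) The height splits the triangle into two 30-60-90 halves: h = s·√3/2 = 30.12·1.73205/2 ≈ 52.1694/2 ≈ 26.0847
(b) Area = (√3/4)·s² = (√3/4)·30.12² = (√3/4)·907.2144 ≈ 0.433013·907.2144 ≈ 392.835

Height = 26.08, Area = 392.8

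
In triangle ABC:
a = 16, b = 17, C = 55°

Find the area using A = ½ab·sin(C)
A = ½·a·b·sin(C) = ½·16·17·sin(55°)
sin(55°) ≈ 0.819152
A ≈ ½·272·0.819152 = 136·0.819152 ≈ 111.405

Area = 111.4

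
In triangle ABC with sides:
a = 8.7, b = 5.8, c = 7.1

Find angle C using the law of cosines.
c² = a² + b² − 2ab·cos(C)  ⇒  cos(C) = (a² + b² − c²)/(2ab)
cos(C) = (8.7² + 5.8² − 7.1²)/(2·8.7·5.8) = (75.69 + 33.64 − 50.41)/100.92 = 58.92/100.92 ≈ 0.583829
C = arccos(0.583829) ≈ 54.2797°

C = 54.28°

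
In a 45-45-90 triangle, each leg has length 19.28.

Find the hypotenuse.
In a 45-45-90 triangle the sides are in ratio 1 : 1 : √2, so hypotenuse = leg·√2.
Hypotenuse = 19.28·√2 ≈ 19.28·1.41421 ≈ 27.266

Hypotenuse = 19.28√2 = 27.27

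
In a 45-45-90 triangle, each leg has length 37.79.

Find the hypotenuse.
In a 45-45-90 triangle the sides are in ratio 1 : 1 : √2, so hypotenuse = leg·√2.
Hypotenuse = 37.79·√2 ≈ 37.79·1.41421 ≈ 53.4431

Hypotenuse = 37.79√2 = 53.44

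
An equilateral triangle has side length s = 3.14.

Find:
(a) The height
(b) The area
(a) The height splits the triangle into two 30-60-90 halves: h = s·√3/2 = 3.14·1.73205/2 ≈ 5.43864/2 ≈ 2.71932
(b) Area = (√3/4)·s² = (√3/4)·3.14² = (√3/4)·9.8596 ≈ 0.433013·9.8596 ≈ 4.26933

Height = 2.719, Area = 4.269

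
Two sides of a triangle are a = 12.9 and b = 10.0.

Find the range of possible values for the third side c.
Triangle inequality: |a − b| < c < a + b
|a − b| = |12.9 − 10.0| = 2.9
a + b = 12.9 + 10.0 = 22.9

2.9 < c < 22.9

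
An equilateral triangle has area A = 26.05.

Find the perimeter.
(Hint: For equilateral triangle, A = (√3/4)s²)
A = (√3/4)s²  ⇒  s² = 4A/√3 = 4·26.05/√3 = 104.2/1.73205 ≈ 60.1599
s ≈ √60.1599 ≈ 7.75628
Perimeter = 3s ≈ 3·7.75628 ≈ 23.2688

Perimeter = 23.27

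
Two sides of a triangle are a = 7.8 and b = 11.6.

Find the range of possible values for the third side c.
Triangle inequality: |a − b| < c < a + b
|a − b| = |7.8 − 11.6| = 3.8
a + b = 7.8 + 11.6 = 19.4

3.8 < c < 19.4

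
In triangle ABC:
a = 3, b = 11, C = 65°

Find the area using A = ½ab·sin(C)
A = ½·a·b·sin(C) = ½·3·11·sin(65°)
sin(65°) ≈ 0.906308
A ≈ ½·33·0.906308 = 16.5·0.906308 ≈ 14.9541

Area = 14.95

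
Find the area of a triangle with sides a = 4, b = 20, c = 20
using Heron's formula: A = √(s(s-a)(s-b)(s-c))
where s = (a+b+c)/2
s = (4 + 20 + 20)/2 = 44/2 = 22
s − a = 18, s − b = 2, s − c = 2
s(s−a)(s−b)(s−c) = 22·18·2·2 = 1584
Area = √1584 ≈ 39.7995

s = 22.0, Area = 39.8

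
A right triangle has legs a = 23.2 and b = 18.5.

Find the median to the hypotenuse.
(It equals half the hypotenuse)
Hypotenuse c = √(a² + b²) = √(538.24 + 342.25) = √880.49 ≈ 29.6731
Median to hypotenuse = c/2 ≈ 29.6731/2 ≈ 14.8365

Median = 14.84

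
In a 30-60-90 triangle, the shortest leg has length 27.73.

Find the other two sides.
In a 30-60-90 triangle the sides are in ratio 1 : √3 : 2 (short leg : long leg : hypotenuse).
Long leg = 27.73·√3 ≈ 27.73·1.73205 ≈ 48.0298
Hypotenuse = 2·27.73 = 55.46

Long leg = 27.73√3 = 48.03, Hypotenuse = 55.46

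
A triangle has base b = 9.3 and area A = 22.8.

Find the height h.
A = ½·b·h  ⇒  h = 2A/b = 2·22.8/9.3 = 45.6/9.3 ≈ 4.90323

h = 4.903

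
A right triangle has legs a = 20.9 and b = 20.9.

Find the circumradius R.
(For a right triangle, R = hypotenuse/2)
Hypotenuse c = √(a² + b²) = √(436.81 + 436.81) = √873.62 ≈ 29.5571
R = c/2 ≈ 29.5571/2 ≈ 14.7785

R = 14.78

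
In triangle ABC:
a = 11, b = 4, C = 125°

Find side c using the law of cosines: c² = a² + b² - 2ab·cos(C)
c² = 11² + 4² − 2·11·4·cos(125°)
cos(125°) ≈ -0.573576
c² ≈ 121 + 16 − 88·(-0.573576) ≈ 137 + 50.4747 ≈ 187.475
c ≈ √187.475 ≈ 13.6921

c = 13.69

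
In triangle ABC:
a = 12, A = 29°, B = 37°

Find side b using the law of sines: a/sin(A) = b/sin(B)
a/sin(A) = b/sin(B)  ⇒  b = a·sin(B)/sin(A) = 12·sin(37°)/sin(29°)
sin(37°) ≈ 0.601815, sin(29°) ≈ 0.48481
b ≈ 12·0.601815/0.48481 ≈ 7.22178/0.48481 ≈ 14.8961

b = 14.9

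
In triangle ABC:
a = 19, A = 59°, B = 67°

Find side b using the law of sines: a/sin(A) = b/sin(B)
a/sin(A) = b/sin(B)  ⇒  b = a·sin(B)/sin(A) = 19·sin(67°)/sin(59°)
sin(67°) ≈ 0.920505, sin(59°) ≈ 0.857167
b ≈ 19·0.920505/0.857167 ≈ 17.4896/0.857167 ≈ 20.4039

b = 20.4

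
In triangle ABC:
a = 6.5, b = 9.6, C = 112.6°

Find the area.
Two sides and the included angle (SAS): A = ½·a·b·sin(C) = ½·6.5·9.6·sin(112.6°)
sin(112.6°) ≈ 0.92321
A ≈ ½·62.4·0.92321 = 31.2·0.92321 ≈ 28.8042

Area = 28.8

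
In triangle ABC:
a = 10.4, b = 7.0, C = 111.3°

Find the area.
Two sides and the included angle (SAS): A = ½·a·b·sin(C) = ½·10.4·7.0·sin(111.3°)
sin(111.3°) ≈ 0.931691
A ≈ ½·72.8·0.931691 = 36.4·0.931691 ≈ 33.9136

Area = 33.91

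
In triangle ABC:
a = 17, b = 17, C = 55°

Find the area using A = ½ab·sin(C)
A = ½·a·b·sin(C) = ½·17·17·sin(55°)
sin(55°) ≈ 0.819152
A ≈ ½·289·0.819152 = 144.5·0.819152 ≈ 118.367

Area = 118.4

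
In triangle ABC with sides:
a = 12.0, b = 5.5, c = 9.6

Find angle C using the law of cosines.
c² = a² + b² − 2ab·cos(C)  ⇒  cos(C) = (a² + b² − c²)/(2ab)
cos(C) = (12.0² + 5.5² − 9.6²)/(2·12.0·5.5) = (144 + 30.25 − 92.16)/132 = 82.09/132 ≈ 0.621894
C = arccos(0.621894) ≈ 51.5454°

C = 51.55°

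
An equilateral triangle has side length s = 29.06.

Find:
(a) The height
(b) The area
(a) The height splits the triangle into two 30-60-90 halves: h = s·√3/2 = 29.06·1.73205/2 ≈ 50.3334/2 ≈ 25.1667
(b) Area = (√3/4)·s² = (√3/4)·29.06² = (√3/4)·844.4836 ≈ 0.433013·844.4836 ≈ 365.672

Height = 25.17, Area = 365.7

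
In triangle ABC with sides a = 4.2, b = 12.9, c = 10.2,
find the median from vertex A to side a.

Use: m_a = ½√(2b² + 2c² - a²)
m_a = ½√(2·12.9² + 2·10.2² − 4.2²) = ½√(2·166.41 + 2·104.04 − 17.64) = ½√(332.82 + 208.08 − 17.64) = ½√523.26
√523.26 ≈ 22.8749, so m_a ≈ 11.4374

m_a = 11.44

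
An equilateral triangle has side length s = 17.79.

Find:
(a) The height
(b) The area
(a) The height splits the triangle into two 30-60-90 halves: h = s·√3/2 = 17.79·1.73205/2 ≈ 30.8132/2 ≈ 15.4066
(b) Area = (√3/4)·s² = (√3/4)·17.79² = (√3/4)·316.4841 ≈ 0.433013·316.4841 ≈ 137.042

Height = 15.41, Area = 137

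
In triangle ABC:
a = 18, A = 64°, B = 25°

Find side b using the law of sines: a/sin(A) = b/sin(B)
a/sin(A) = b/sin(B)  ⇒  b = a·sin(B)/sin(A) = 18·sin(25°)/sin(64°)
sin(25°) ≈ 0.422618, sin(64°) ≈ 0.898794
b ≈ 18·0.422618/0.898794 ≈ 7.60713/0.898794 ≈ 8.46371

b = 8.464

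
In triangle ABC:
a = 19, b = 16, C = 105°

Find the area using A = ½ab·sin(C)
A = ½·a·b·sin(C) = ½·19·16·sin(105°)
sin(105°) ≈ 0.965926
A ≈ ½·304·0.965926 = 152·0.965926 ≈ 146.821

Area = 146.8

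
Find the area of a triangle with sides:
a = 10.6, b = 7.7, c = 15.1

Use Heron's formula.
s = (10.6 + 7.7 + 15.1)/2 = 33.4/2 = 16.7
s − a = 6.1, s − b = 9, s − c = 1.6
s(s−a)(s−b)(s−c) = 16.7·6.1·9·1.6 ≈ 1466.93
Area = √1466.93 ≈ 38.3005

Area = 38.3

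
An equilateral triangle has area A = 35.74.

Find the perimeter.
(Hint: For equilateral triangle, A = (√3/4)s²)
A = (√3/4)s²  ⇒  s² = 4A/√3 = 4·35.74/√3 = 142.96/1.73205 ≈ 82.538
s ≈ √82.538 ≈ 9.08504
Perimeter = 3s ≈ 3·9.08504 ≈ 27.2551

Perimeter = 27.26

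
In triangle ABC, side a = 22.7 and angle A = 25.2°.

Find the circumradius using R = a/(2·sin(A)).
R = a/(2·sin(A)) = 22.7/(2·sin(25.2°))
sin(25.2°) ≈ 0.425779
R ≈ 22.7/(2·0.425779) = 22.7/0.851559 ≈ 26.657

R = 26.66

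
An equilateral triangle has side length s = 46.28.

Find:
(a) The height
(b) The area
(a) The height splits the triangle into two 30-60-90 halves: h = s·√3/2 = 46.28·1.73205/2 ≈ 80.1593/2 ≈ 40.0797
(b) Area = (√3/4)·s² = (√3/4)·46.28² = (√3/4)·2141.8384 ≈ 0.433013·2141.8384 ≈ 927.443

Height = 40.08, Area = 927.4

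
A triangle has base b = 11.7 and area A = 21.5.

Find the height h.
A = ½·b·h  ⇒  h = 2A/b = 2·21.5/11.7 = 43/11.7 ≈ 3.67521

h = 3.675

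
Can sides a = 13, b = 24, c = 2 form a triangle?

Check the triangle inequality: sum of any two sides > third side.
a + b vs c: 13 + 24 = 37 > 2  ✓
a + c vs b: 13 + 2 = 15 ≤ 24  ✗
b + c vs a: 24 + 2 = 26 > 13  ✓

No: 13 + 2 = 15 is not > 24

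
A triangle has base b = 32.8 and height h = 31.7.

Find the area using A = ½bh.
A = ½·b·h = ½·32.8·31.7 = ½·1039.76 = 519.88

Area = 519.88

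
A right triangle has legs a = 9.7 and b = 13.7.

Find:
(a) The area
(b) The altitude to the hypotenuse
(a) The legs are perpendicular, so Area = ½·a·b = ½·9.7·13.7 = ½·132.89 = 66.445
(b) Hypotenuse c = √(a² + b²) = √(94.09 + 187.69) = √281.78 ≈ 16.7863
    Area = ½·c·h_c  ⇒  h_c = 2·Area/c = 132.89/16.7863 ≈ 7.91657

Area = 66.445, h_c = 7.917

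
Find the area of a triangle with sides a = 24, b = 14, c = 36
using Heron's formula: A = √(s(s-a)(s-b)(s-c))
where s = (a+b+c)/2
s = (24 + 14 + 36)/2 = 74/2 = 37
s − a = 13, s − b = 23, s − c = 1
s(s−a)(s−b)(s−c) = 37·13·23·1 = 11063
Area = √11063 ≈ 105.181

s = 37.0, Area = 105.2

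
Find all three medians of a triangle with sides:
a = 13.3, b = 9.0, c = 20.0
Median formula: m_a = ½√(2b² + 2c² − a²) (and cyclically). a² = 176.89, b² = 81, c² = 400.
m_a = ½√(2·81 + 2·400 − 176.89) = ½√785.11 ≈ ½·28.0198 ≈ 14.0099
m_b = ½√(2·176.89 + 2·400 − 81) = ½√1072.78 ≈ ½·32.7533 ≈ 16.3767
m_c = ½√(2·176.89 + 2·81 − 400) = ½√115.78 ≈ ½·10.7601 ≈ 5.38006

m_a = 14.01, m_b = 16.38, m_c = 5.38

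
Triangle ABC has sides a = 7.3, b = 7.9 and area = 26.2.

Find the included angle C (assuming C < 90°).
Area = ½·a·b·sin(C)  ⇒  sin(C) = 2·Area/(a·b) = 2·26.2/(7.3·7.9) = 52.4/57.67 ≈ 0.908618
C = arcsin(0.908618) ≈ 65.3151° (taking the acute solution since C < 90°)

C = 65.32°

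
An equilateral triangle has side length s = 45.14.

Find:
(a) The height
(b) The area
(a) The height splits the triangle into two 30-60-90 halves: h = s·√3/2 = 45.14·1.73205/2 ≈ 78.1848/2 ≈ 39.0924
(b) Area = (√3/4)·s² = (√3/4)·45.14² = (√3/4)·2037.6196 ≈ 0.433013·2037.6196 ≈ 882.315

Height = 39.09, Area = 882.3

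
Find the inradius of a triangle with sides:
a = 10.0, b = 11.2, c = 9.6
r = Area/s where s is the semi-perimeter.
s = (10.0 + 11.2 + 9.6)/2 = 30.8/2 = 15.4
Area = √(s(s−a)(s−b)(s−c)) = √(15.4·5.4·4.2·5.8) ≈ √2025.78 ≈ 45.0086
r ≈ 45.0086/15.4 ≈ 2.92264

r = 2.923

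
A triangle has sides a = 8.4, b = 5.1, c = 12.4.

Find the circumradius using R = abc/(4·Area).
First find the area with Heron's formula.
s = (8.4 + 5.1 + 12.4)/2 = 12.95
Area = √(s(s−a)(s−b)(s−c)) = √(12.95·4.55·7.85·0.55) ≈ √254.398 ≈ 15.9499
abc = 8.4·5.1·12.4 = 531.216
R = abc/(4·Area) ≈ 531.216/(4·15.9499) = 531.216/63.7994 ≈ 8.32634

R = 8.326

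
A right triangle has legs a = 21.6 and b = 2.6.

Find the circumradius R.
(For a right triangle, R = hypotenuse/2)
Hypotenuse c = √(a² + b²) = √(466.56 + 6.76) = √473.32 ≈ 21.7559
R = c/2 ≈ 21.7559/2 ≈ 10.878

R = 10.88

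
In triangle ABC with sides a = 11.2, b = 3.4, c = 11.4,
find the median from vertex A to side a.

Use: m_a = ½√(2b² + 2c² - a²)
m_a = ½√(2·3.4² + 2·11.4² − 11.2²) = ½√(2·11.56 + 2·129.96 − 125.44) = ½√(23.12 + 259.92 − 125.44) = ½√157.6
√157.6 ≈ 12.5539, so m_a ≈ 6.27694

m_a = 6.277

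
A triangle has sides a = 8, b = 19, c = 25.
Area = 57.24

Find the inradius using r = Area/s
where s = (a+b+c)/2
s = (8 + 19 + 25)/2 = 52/2 = 26
r = Area/s = 57.24/26 ≈ 2.20154

r = 2.202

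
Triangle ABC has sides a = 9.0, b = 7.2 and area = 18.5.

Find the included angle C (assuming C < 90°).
Area = ½·a·b·sin(C)  ⇒  sin(C) = 2·Area/(a·b) = 2·18.5/(9.0·7.2) = 37/64.8 ≈ 0.570988
C = arcsin(0.570988) ≈ 34.8191° (taking the acute solution since C < 90°)

C = 34.82°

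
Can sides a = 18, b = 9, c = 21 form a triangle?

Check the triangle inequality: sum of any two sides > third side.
a + b vs c: 18 + 9 = 27 > 21  ✓
a + c vs b: 18 + 21 = 39 > 9  ✓
b + c vs a: 9 + 21 = 30 > 18  ✓

Yes, triangle inequality satisfied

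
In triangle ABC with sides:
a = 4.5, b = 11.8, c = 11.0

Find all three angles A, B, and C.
Law of cosines for each angle (a² = 20.25, b² = 139.24, c² = 121):
cos(A) = (b² + c² − a²)/(2bc) = (139.24 + 121 − 20.25)/(2·11.8·11.0) = 239.99/259.6 ≈ 0.924461  ⇒  A ≈ 22.4128°
cos(B) = (a² + c² − b²)/(2ac) = (20.25 + 121 − 139.24)/(2·4.5·11.0) = 2.01/99 ≈ 0.020303  ⇒  B ≈ 88.8366°
cos(C) = (a² + b² − c²)/(2ab) = (20.25 + 139.24 − 121)/(2·4.5·11.8) = 38.49/106.2 ≈ 0.362429  ⇒  C ≈ 68.7505°
Check: A + B + C ≈ 180°

A = 22.41°, B = 88.84°, C = 68.75°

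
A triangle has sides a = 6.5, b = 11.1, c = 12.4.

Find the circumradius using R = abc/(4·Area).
First find the area with Heron's formula.
s = (6.5 + 11.1 + 12.4)/2 = 15
Area = √(s(s−a)(s−b)(s−c)) = √(15·8.5·3.9·2.6) ≈ √1292.85 ≈ 35.9562
abc = 6.5·11.1·12.4 = 894.66
R = abc/(4·Area) ≈ 894.66/(4·35.9562) = 894.66/143.825 ≈ 6.22048

R = 6.22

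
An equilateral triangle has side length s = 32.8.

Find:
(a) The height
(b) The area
(a) The height splits the triangle into two 30-60-90 halves: h = s·√3/2 = 32.8·1.73205/2 ≈ 56.8113/2 ≈ 28.4056
(b) Area = (√3/4)·s² = (√3/4)·32.8² = (√3/4)·1075.84 ≈ 0.433013·1075.84 ≈ 465.852

Height = 28.41, Area = 465.9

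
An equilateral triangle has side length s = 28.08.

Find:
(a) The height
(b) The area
(a) The height splits the triangle into two 30-60-90 halves: h = s·√3/2 = 28.08·1.73205/2 ≈ 48.636/2 ≈ 24.318
(b) Area = (√3/4)·s² = (√3/4)·28.08² = (√3/4)·788.4864 ≈ 0.433013·788.4864 ≈ 341.425

Height = 24.32, Area = 341.4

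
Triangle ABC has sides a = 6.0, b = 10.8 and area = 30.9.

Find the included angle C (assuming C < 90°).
Area = ½·a·b·sin(C)  ⇒  sin(C) = 2·Area/(a·b) = 2·30.9/(6.0·10.8) = 61.8/64.8 ≈ 0.953704
C = arcsin(0.953704) ≈ 72.4975° (taking the acute solution since C < 90°)

C = 72.5°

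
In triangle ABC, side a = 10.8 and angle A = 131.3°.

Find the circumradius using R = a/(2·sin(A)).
R = a/(2·sin(A)) = 10.8/(2·sin(131.3°))
sin(131.3°) ≈ 0.751264
R ≈ 10.8/(2·0.751264) = 10.8/1.50253 ≈ 7.18788

R = 7.188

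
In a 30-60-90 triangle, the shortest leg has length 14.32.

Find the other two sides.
In a 30-60-90 triangle the sides are in ratio 1 : √3 : 2 (short leg : long leg : hypotenuse).
Long leg = 14.32·√3 ≈ 14.32·1.73205 ≈ 24.803
Hypotenuse = 2·14.32 = 28.64

Long leg = 14.32√3 = 24.8, Hypotenuse = 28.64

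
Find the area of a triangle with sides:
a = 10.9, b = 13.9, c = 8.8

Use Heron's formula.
s = (10.9 + 13.9 + 8.8)/2 = 33.6/2 = 16.8
s − a = 5.9, s − b = 2.9, s − c = 8
s(s−a)(s−b)(s−c) = 16.8·5.9·2.9·8 ≈ 2299.58
Area = √2299.58 ≈ 47.954

Area = 47.95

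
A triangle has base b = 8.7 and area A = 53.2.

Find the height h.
A = ½·b·h  ⇒  h = 2A/b = 2·53.2/8.7 = 106.4/8.7 ≈ 12.2299

h = 12.23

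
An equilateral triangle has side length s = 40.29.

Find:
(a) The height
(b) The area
(a) The height splits the triangle into two 30-60-90 halves: h = s·√3/2 = 40.29·1.73205/2 ≈ 69.7843/2 ≈ 34.8922
(b) Area = (√3/4)·s² = (√3/4)·40.29² = (√3/4)·1623.2841 ≈ 0.433013·1623.2841 ≈ 702.903

Height = 34.89, Area = 702.9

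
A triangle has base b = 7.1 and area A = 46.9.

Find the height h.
A = ½·b·h  ⇒  h = 2A/b = 2·46.9/7.1 = 93.8/7.1 ≈ 13.2113

h = 13.21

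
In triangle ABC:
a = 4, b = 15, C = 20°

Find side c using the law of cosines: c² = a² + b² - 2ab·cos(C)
c² = 4² + 15² − 2·4·15·cos(20°)
cos(20°) ≈ 0.939693
c² ≈ 16 + 225 − 120·(0.939693) ≈ 241 − 112.763 ≈ 128.237
c ≈ √128.237 ≈ 11.3242

c = 11.32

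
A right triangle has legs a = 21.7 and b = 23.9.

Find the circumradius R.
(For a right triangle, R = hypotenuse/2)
Hypotenuse c = √(a² + b²) = √(470.89 + 571.21) = √1042.1 ≈ 32.2816
R = c/2 ≈ 32.2816/2 ≈ 16.1408

R = 16.14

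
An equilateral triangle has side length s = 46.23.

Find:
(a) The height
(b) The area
(a) The height splits the triangle into two 30-60-90 halves: h = s·√3/2 = 46.23·1.73205/2 ≈ 80.0727/2 ≈ 40.0364
(b) Area = (√3/4)·s² = (√3/4)·46.23² = (√3/4)·2137.2129 ≈ 0.433013·2137.2129 ≈ 925.44

Height = 40.04, Area = 925.4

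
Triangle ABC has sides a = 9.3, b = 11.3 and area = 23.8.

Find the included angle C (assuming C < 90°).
Area = ½·a·b·sin(C)  ⇒  sin(C) = 2·Area/(a·b) = 2·23.8/(9.3·11.3) = 47.6/105.09 ≈ 0.452945
C = arcsin(0.452945) ≈ 26.9328° (taking the acute solution since C < 90°)

C = 26.93°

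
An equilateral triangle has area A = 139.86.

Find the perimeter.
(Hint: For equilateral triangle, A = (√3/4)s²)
A = (√3/4)s²  ⇒  s² = 4A/√3 = 4·139.86/√3 = 559.44/1.73205 ≈ 322.993
s ≈ √322.993 ≈ 17.972
Perimeter = 3s ≈ 3·17.972 ≈ 53.916

Perimeter = 53.92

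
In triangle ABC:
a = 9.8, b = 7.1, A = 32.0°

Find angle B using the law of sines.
a/sin(A) = b/sin(B)  ⇒  sin(B) = b·sin(A)/a = 7.1·sin(32.0°)/9.8
sin(32.0°) ≈ 0.529919
sin(B) ≈ 7.1·0.529919/9.8 ≈ 3.76243/9.8 ≈ 0.383921
B = arcsin(0.383921) ≈ 22.5768°
(Since b ≤ a we need B ≤ A, so the obtuse alternative 180° − 22.5768° ≈ 157.423° is rejected.)

B = 22.58°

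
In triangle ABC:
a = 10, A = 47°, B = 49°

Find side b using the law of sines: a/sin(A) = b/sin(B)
a/sin(A) = b/sin(B)  ⇒  b = a·sin(B)/sin(A) = 10·sin(49°)/sin(47°)
sin(49°) ≈ 0.75471, sin(47°) ≈ 0.731354
b ≈ 10·0.75471/0.731354 ≈ 7.5471/0.731354 ≈ 10.3194

b = 10.32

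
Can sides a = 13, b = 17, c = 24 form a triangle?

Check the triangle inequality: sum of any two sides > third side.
a + b vs c: 13 + 17 = 30 > 24  ✓
a + c vs b: 13 + 24 = 37 > 17  ✓
b + c vs a: 17 + 24 = 41 > 13  ✓

Yes, triangle inequality satisfied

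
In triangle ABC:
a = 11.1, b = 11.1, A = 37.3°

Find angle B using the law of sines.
a/sin(A) = b/sin(B)  ⇒  sin(B) = b·sin(A)/a = 11.1·sin(37.3°)/11.1
sin(37.3°) ≈ 0.605988
sin(B) ≈ 11.1·0.605988/11.1 ≈ 6.72647/11.1 ≈ 0.605988
B = arcsin(0.605988) ≈ 37.3°
(Since b ≤ a we need B ≤ A, so the obtuse alternative 180° − 37.3° ≈ 142.7° is rejected.)

B = 37.3°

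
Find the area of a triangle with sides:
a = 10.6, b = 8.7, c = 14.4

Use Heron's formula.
s = (10.6 + 8.7 + 14.4)/2 = 33.7/2 = 16.85
s − a = 6.25, s − b = 8.15, s − c = 2.45
s(s−a)(s−b)(s−c) = 16.85·6.25·8.15·2.45 ≈ 2102.83
Area = √2102.83 ≈ 45.8566

Area = 45.86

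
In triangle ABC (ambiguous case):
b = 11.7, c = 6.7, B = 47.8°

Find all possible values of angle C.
b/sin(B) = c/sin(C)  ⇒  sin(C) = c·sin(B)/b = 6.7·sin(47.8°)/11.7
sin(47.8°) ≈ 0.740805
sin(C) ≈ 6.7·0.740805/11.7 ≈ 4.96339/11.7 ≈ 0.424221
Candidate 1: C₁ = arcsin(0.424221) ≈ 25.1014°  →  A = 180° − 47.8° − 25.1014° ≈ 107.099° > 0, valid
Candidate 2: C₂ = 180° − C₁ ≈ 154.899°  →  A = 180° − 47.8° − 154.899° ≈ -22.6986° ≤ 0, not a valid triangle

C = 25.1° (one solution)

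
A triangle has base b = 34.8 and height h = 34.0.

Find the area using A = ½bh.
A = ½·b·h = ½·34.8·34.0 = ½·1183.2 = 591.6

Area = 591.6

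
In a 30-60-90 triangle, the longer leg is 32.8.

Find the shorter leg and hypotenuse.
In a 30-60-90 triangle the sides are in ratio 1 : √3 : 2, so short leg = long leg/√3 and hypotenuse = 2·(short leg).
Short leg = 32.8/√3 ≈ 32.8/1.73205 ≈ 18.9371
Hypotenuse = 2·18.9371 ≈ 37.8742

Short leg = 18.94, Hypotenuse = 37.87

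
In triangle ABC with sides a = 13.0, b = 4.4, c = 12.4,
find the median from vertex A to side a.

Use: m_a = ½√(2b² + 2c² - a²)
m_a = ½√(2·4.4² + 2·12.4² − 13.0²) = ½√(2·19.36 + 2·153.76 − 169) = ½√(38.72 + 307.52 − 169) = ½√177.24
√177.24 ≈ 13.3132, so m_a ≈ 6.65658

m_a = 6.657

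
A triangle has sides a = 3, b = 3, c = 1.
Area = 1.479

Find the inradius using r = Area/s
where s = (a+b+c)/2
s = (3 + 3 + 1)/2 = 7/2 = 3.5
r = Area/s = 1.479/3.5 ≈ 0.422571

r = 0.4226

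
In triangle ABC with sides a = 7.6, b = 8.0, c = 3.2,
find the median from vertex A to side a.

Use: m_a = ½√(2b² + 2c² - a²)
m_a = ½√(2·8.0² + 2·3.2² − 7.6²) = ½√(2·64 + 2·10.24 − 57.76) = ½√(128 + 20.48 − 57.76) = ½√90.72
√90.72 ≈ 9.5247, so m_a ≈ 4.76235

m_a = 4.762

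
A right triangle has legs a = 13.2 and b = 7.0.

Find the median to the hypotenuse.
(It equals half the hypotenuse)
Hypotenuse c = √(a² + b²) = √(174.24 + 49) = √223.24 ≈ 14.9412
Median to hypotenuse = c/2 ≈ 14.9412/2 ≈ 7.47061

Median = 7.471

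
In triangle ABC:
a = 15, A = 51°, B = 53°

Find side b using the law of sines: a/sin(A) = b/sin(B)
a/sin(A) = b/sin(B)  ⇒  b = a·sin(B)/sin(A) = 15·sin(53°)/sin(51°)
sin(53°) ≈ 0.798636, sin(51°) ≈ 0.777146
b ≈ 15·0.798636/0.777146 ≈ 11.9795/0.777146 ≈ 15.4148

b = 15.41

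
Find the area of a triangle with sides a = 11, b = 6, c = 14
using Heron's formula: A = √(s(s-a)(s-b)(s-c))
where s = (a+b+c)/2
s = (11 + 6 + 14)/2 = 31/2 = 15.5
s − a = 4.5, s − b = 9.5, s − c = 1.5
s(s−a)(s−b)(s−c) = 15.5·4.5·9.5·1.5 = 993.9375
Area = √993.9375 ≈ 31.5268

s = 15.5, Area = 31.53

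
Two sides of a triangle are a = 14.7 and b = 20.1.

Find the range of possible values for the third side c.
Triangle inequality: |a − b| < c < a + b
|a − b| = |14.7 − 20.1| = 5.4
a + b = 14.7 + 20.1 = 34.8

5.4 < c < 34.8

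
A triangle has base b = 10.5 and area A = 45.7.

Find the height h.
A = ½·b·h  ⇒  h = 2A/b = 2·45.7/10.5 = 91.4/10.5 ≈ 8.70476

h = 8.705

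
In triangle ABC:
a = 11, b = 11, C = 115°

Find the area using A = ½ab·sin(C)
A = ½·a·b·sin(C) = ½·11·11·sin(115°)
sin(115°) ≈ 0.906308
A ≈ ½·121·0.906308 = 60.5·0.906308 ≈ 54.8316

Area = 54.83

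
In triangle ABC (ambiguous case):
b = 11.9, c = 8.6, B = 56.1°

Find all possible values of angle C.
b/sin(B) = c/sin(C)  ⇒  sin(C) = c·sin(B)/b = 8.6·sin(56.1°)/11.9
sin(56.1°) ≈ 0.830012
sin(C) ≈ 8.6·0.830012/11.9 ≈ 7.13811/11.9 ≈ 0.599841
Candidate 1: C₁ = arcsin(0.599841) ≈ 36.8585°  →  A = 180° − 56.1° − 36.8585° ≈ 87.0415° > 0, valid
Candidate 2: C₂ = 180° − C₁ ≈ 143.142°  →  A = 180° − 56.1° − 143.142° ≈ -19.2415° ≤ 0, not a valid triangle

C = 36.86° (one solution)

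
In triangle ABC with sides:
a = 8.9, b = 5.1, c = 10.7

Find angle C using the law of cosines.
c² = a² + b² − 2ab·cos(C)  ⇒  cos(C) = (a² + b² − c²)/(2ab)
cos(C) = (8.9² + 5.1² − 10.7²)/(2·8.9·5.1) = (79.21 + 26.01 − 114.49)/90.78 = -9.27/90.78 ≈ -0.102115
C = arccos(-0.102115) ≈ 95.861°

C = 95.86°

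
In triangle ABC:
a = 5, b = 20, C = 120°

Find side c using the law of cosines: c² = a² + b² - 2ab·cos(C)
c² = 5² + 20² − 2·5·20·cos(120°)
cos(120°) ≈ -0.5
c² ≈ 25 + 400 − 200·(-0.5) ≈ 425 + 100 ≈ 525
c ≈ √525 ≈ 22.9129

c = 22.91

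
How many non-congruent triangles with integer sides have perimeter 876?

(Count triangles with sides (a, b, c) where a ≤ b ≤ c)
Let a ≤ b ≤ c with a + b + c = 876. The only binding inequality is a + b > c, i.e. 876 − c > c, so c < 876/2; and c ≥ 876/3 since c is the largest side.
So 292 ≤ c ≤ 437. For each c, b runs from ⌈(876 − c)/2⌉ up to c (then a = 876 − b − c satisfies 1 ≤ a ≤ b automatically), giving c − ⌈(876 − c)/2⌉ + 1 choices.
Summing over c: 1 + 2 + 4 + 5 + … + 217 + 218  (146 terms, c = 292, …, 437) = 15987
Check (closed form: nearest integer to p²/48 for even p, (p+3)²/48 for odd p): 876²/48 = 767376/48 ≈ 15987.00 → 15987

15987 triangles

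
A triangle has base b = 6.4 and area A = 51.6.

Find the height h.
A = ½·b·h  ⇒  h = 2A/b = 2·51.6/6.4 = 103.2/6.4 ≈ 16.125

h = 16.12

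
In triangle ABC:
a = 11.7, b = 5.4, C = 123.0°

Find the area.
Two sides and the included angle (SAS): A = ½·a·b·sin(C) = ½·11.7·5.4·sin(123.0°)
sin(123.0°) ≈ 0.838671
A ≈ ½·63.18·0.838671 = 31.59·0.838671 ≈ 26.4936

Area = 26.49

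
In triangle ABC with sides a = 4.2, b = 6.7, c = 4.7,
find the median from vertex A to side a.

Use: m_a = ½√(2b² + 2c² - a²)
m_a = ½√(2·6.7² + 2·4.7² − 4.2²) = ½√(2·44.89 + 2·22.09 − 17.64) = ½√(89.78 + 44.18 − 17.64) = ½√116.32
√116.32 ≈ 10.7852, so m_a ≈ 5.39259

m_a = 5.393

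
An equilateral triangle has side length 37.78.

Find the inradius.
r = Area/s with s the semi-perimeter.
Area = (√3/4)·37.78² = (√3/4)·1427.3284 ≈ 0.433013·1427.3284 ≈ 618.051
s = 3·37.78/2 = 56.67
r ≈ 618.051/56.67 ≈ 10.9061
(Equivalently r = side/(2√3) = 37.78/3.4641 ≈ 10.9061.)

r = 10.91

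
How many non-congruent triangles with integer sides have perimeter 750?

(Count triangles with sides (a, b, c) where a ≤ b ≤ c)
Let a ≤ b ≤ c with a + b + c = 750. The only binding inequality is a + b > c, i.e. 750 − c > c, so c < 750/2; and c ≥ 750/3 since c is the largest side.
So 250 ≤ c ≤ 374. For each c, b runs from ⌈(750 − c)/2⌉ up to c (then a = 750 − b − c satisfies 1 ≤ a ≤ b automatically), giving c − ⌈(750 − c)/2⌉ + 1 choices.
Summing over c: 1 + 2 + 4 + 5 + … + 185 + 187  (125 terms, c = 250, …, 374) = 11719
Check (closed form: nearest integer to p²/48 for even p, (p+3)²/48 for odd p): 750²/48 = 562500/48 ≈ 11718.75 → 11719

11719 triangles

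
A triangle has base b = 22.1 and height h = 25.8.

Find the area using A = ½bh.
A = ½·b·h = ½·22.1·25.8 = ½·570.18 = 285.09

Area = 285.09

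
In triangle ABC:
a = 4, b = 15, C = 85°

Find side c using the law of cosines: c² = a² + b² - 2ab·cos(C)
c² = 4² + 15² − 2·4·15·cos(85°)
cos(85°) ≈ 0.0871557
c² ≈ 16 + 225 − 120·(0.0871557) ≈ 241 − 10.4587 ≈ 230.541
c ≈ √230.541 ≈ 15.1836

c = 15.18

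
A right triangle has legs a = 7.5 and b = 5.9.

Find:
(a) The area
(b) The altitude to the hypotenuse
(a) The legs are perpendicular, so Area = ½·a·b = ½·7.5·5.9 = ½·44.25 = 22.125
(b) Hypotenuse c = √(a² + b²) = √(56.25 + 34.81) = √91.06 ≈ 9.54254
    Area = ½·c·h_c  ⇒  h_c = 2·Area/c = 44.25/9.54254 ≈ 4.63713

Area = 22.125, h_c = 4.637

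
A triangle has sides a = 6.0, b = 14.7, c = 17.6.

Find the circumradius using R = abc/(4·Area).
First find the area with Heron's formula.
s = (6.0 + 14.7 + 17.6)/2 = 19.15
Area = √(s(s−a)(s−b)(s−c)) = √(19.15·13.15·4.45·1.55) ≈ √1736.95 ≈ 41.6767
abc = 6.0·14.7·17.6 = 1552.32
R = abc/(4·Area) ≈ 1552.32/(4·41.6767) = 1552.32/166.707 ≈ 9.31168

R = 9.312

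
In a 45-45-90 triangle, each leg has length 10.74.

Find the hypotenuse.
In a 45-45-90 triangle the sides are in ratio 1 : 1 : √2, so hypotenuse = leg·√2.
Hypotenuse = 10.74·√2 ≈ 10.74·1.41421 ≈ 15.1887

Hypotenuse = 10.74√2 = 15.19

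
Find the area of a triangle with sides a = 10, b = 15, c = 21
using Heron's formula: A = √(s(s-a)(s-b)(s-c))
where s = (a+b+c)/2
s = (10 + 15 + 21)/2 = 46/2 = 23
s − a = 13, s − b = 8, s − c = 2
s(s−a)(s−b)(s−c) = 23·13·8·2 = 4784
Area = √4784 ≈ 69.1665

s = 23.0, Area = 69.17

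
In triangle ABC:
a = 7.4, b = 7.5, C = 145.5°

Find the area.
Two sides and the included angle (SAS): A = ½·a·b·sin(C) = ½·7.4·7.5·sin(145.5°)
sin(145.5°) ≈ 0.566406
A ≈ ½·55.5·0.566406 = 27.75·0.566406 ≈ 15.7178

Area = 15.72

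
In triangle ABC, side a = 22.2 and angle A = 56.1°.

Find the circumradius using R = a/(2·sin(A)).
R = a/(2·sin(A)) = 22.2/(2·sin(56.1°))
sin(56.1°) ≈ 0.830012
R ≈ 22.2/(2·0.830012) = 22.2/1.66002 ≈ 13.3733

R = 13.37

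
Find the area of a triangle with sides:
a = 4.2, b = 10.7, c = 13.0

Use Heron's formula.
s = (4.2 + 10.7 + 13.0)/2 = 27.9/2 = 13.95
s − a = 9.75, s − b = 3.25, s − c = 0.95
s(s−a)(s−b)(s−c) = 13.95·9.75·3.25·0.95 ≈ 419.939
Area = √419.939 ≈ 20.4924

Area = 20.49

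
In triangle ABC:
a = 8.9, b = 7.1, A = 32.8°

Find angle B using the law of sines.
a/sin(A) = b/sin(B)  ⇒  sin(B) = b·sin(A)/a = 7.1·sin(32.8°)/8.9
sin(32.8°) ≈ 0.541708
sin(B) ≈ 7.1·0.541708/8.9 ≈ 3.84613/8.9 ≈ 0.432149
B = arcsin(0.432149) ≈ 25.604°
(Since b ≤ a we need B ≤ A, so the obtuse alternative 180° − 25.604° ≈ 154.396° is rejected.)

B = 25.6°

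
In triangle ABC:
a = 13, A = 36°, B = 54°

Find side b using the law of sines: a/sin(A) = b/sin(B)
a/sin(A) = b/sin(B)  ⇒  b = a·sin(B)/sin(A) = 13·sin(54°)/sin(36°)
sin(54°) ≈ 0.809017, sin(36°) ≈ 0.587785
b ≈ 13·0.809017/0.587785 ≈ 10.5172/0.587785 ≈ 17.893

b = 17.89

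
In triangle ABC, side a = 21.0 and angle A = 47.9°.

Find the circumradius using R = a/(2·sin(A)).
R = a/(2·sin(A)) = 21.0/(2·sin(47.9°))
sin(47.9°) ≈ 0.741976
R ≈ 21.0/(2·0.741976) = 21.0/1.48395 ≈ 14.1514

R = 14.15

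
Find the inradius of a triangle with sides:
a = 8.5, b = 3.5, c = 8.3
r = Area/s where s is the semi-perimeter.
s = (8.5 + 3.5 + 8.3)/2 = 20.3/2 = 10.15
Area = √(s(s−a)(s−b)(s−c)) = √(10.15·1.65·6.65·1.85) ≈ √206.036 ≈ 14.354
r ≈ 14.354/10.15 ≈ 1.41418

r = 1.414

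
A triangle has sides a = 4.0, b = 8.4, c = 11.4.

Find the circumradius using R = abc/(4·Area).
First find the area with Heron's formula.
s = (4.0 + 8.4 + 11.4)/2 = 11.9
Area = √(s(s−a)(s−b)(s−c)) = √(11.9·7.9·3.5·0.5) ≈ √164.518 ≈ 12.8264
abc = 4.0·8.4·11.4 = 383.04
R = abc/(4·Area) ≈ 383.04/(4·12.8264) = 383.04/51.3058 ≈ 7.46583

R = 7.466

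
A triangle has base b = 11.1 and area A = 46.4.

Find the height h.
A = ½·b·h  ⇒  h = 2A/b = 2·46.4/11.1 = 92.8/11.1 ≈ 8.36036

h = 8.36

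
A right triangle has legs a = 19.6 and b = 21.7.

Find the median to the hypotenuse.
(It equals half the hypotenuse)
Hypotenuse c = √(a² + b²) = √(384.16 + 470.89) = √855.05 ≈ 29.2412
Median to hypotenuse = c/2 ≈ 29.2412/2 ≈ 14.6206

Median = 14.62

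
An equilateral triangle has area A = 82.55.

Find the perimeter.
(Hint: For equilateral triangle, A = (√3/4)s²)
A = (√3/4)s²  ⇒  s² = 4A/√3 = 4·82.55/√3 = 330.2/1.73205 ≈ 190.641
s ≈ √190.641 ≈ 13.8073
Perimeter = 3s ≈ 3·13.8073 ≈ 41.4218

Perimeter = 41.42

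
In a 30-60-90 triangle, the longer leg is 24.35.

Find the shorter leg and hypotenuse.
In a 30-60-90 triangle the sides are in ratio 1 : √3 : 2, so short leg = long leg/√3 and hypotenuse = 2·(short leg).
Short leg = 24.35/√3 ≈ 24.35/1.73205 ≈ 14.0585
Hypotenuse = 2·14.0585 ≈ 28.117

Short leg = 14.06, Hypotenuse = 28.12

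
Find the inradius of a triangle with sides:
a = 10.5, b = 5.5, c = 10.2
r = Area/s where s is the semi-perimeter.
s = (10.5 + 5.5 + 10.2)/2 = 26.2/2 = 13.1
Area = √(s(s−a)(s−b)(s−c)) = √(13.1·2.6·7.6·2.9) ≈ √750.682 ≈ 27.3986
r ≈ 27.3986/13.1 ≈ 2.09149

r = 2.091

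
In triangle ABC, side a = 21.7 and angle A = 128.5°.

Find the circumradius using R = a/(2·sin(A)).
R = a/(2·sin(A)) = 21.7/(2·sin(128.5°))
sin(128.5°) ≈ 0.782608
R ≈ 21.7/(2·0.782608) = 21.7/1.56522 ≈ 13.8639

R = 13.86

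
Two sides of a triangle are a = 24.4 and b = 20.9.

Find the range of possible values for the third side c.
Triangle inequality: |a − b| < c < a + b
|a − b| = |24.4 − 20.9| = 3.5
a + b = 24.4 + 20.9 = 45.3

3.5 < c < 45.3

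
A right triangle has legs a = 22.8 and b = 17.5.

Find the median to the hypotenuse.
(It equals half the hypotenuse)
Hypotenuse c = √(a² + b²) = √(519.84 + 306.25) = √826.09 ≈ 28.7418
Median to hypotenuse = c/2 ≈ 28.7418/2 ≈ 14.3709

Median = 14.37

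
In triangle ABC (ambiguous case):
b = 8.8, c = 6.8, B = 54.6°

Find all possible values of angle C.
b/sin(B) = c/sin(C)  ⇒  sin(C) = c·sin(B)/b = 6.8·sin(54.6°)/8.8
sin(54.6°) ≈ 0.815128
sin(C) ≈ 6.8·0.815128/8.8 ≈ 5.54287/8.8 ≈ 0.629871
Candidate 1: C₁ = arcsin(0.629871) ≈ 39.0406°  →  A = 180° − 54.6° − 39.0406° ≈ 86.3594° > 0, valid
Candidate 2: C₂ = 180° − C₁ ≈ 140.959°  →  A = 180° − 54.6° − 140.959° ≈ -15.5594° ≤ 0, not a valid triangle

C = 39.04° (one solution)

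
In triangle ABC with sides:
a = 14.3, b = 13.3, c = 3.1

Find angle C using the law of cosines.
c² = a² + b² − 2ab·cos(C)  ⇒  cos(C) = (a² + b² − c²)/(2ab)
cos(C) = (14.3² + 13.3² − 3.1²)/(2·14.3·13.3) = (204.49 + 176.89 − 9.61)/380.38 = 371.77/380.38 ≈ 0.977365
C = arccos(0.977365) ≈ 12.2139°

C = 12.21°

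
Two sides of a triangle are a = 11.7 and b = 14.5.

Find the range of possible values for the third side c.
Triangle inequality: |a − b| < c < a + b
|a − b| = |11.7 − 14.5| = 2.8
a + b = 11.7 + 14.5 = 26.2

2.8 < c < 26.2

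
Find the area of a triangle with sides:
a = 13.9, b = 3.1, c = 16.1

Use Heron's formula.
s = (13.9 + 3.1 + 16.1)/2 = 33.1/2 = 16.55
s − a = 2.65, s − b = 13.45, s − c = 0.45
s(s−a)(s−b)(s−c) = 16.55·2.65·13.45·0.45 ≈ 265.448
Area = √265.448 ≈ 16.2926

Area = 16.29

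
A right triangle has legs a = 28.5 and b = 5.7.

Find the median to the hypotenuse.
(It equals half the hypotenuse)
Hypotenuse c = √(a² + b²) = √(812.25 + 32.49) = √844.74 ≈ 29.0644
Median to hypotenuse = c/2 ≈ 29.0644/2 ≈ 14.5322

Median = 14.53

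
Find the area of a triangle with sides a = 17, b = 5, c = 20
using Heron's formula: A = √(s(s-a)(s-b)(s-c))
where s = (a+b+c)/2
s = (17 + 5 + 20)/2 = 42/2 = 21
s − a = 4, s − b = 16, s − c = 1
s(s−a)(s−b)(s−c) = 21·4·16·1 = 1344
Area = √1344 ≈ 36.6606

s = 21.0, Area = 36.66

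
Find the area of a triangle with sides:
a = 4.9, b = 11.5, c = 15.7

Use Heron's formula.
s = (4.9 + 11.5 + 15.7)/2 = 32.1/2 = 16.05
s − a = 11.15, s − b = 4.55, s − c = 0.35
s(s−a)(s−b)(s−c) = 16.05·11.15·4.55·0.35 ≈ 284.99
Area = √284.99 ≈ 16.8816

Area = 16.88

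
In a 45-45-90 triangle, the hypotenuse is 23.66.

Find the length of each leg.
In a 45-45-90 triangle hypotenuse = leg·√2, so leg = hypotenuse/√2.
Leg = 23.66/√2 ≈ 23.66/1.41421 ≈ 16.7301

Each leg = 16.73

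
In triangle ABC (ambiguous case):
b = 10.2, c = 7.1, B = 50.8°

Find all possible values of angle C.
b/sin(B) = c/sin(C)  ⇒  sin(C) = c·sin(B)/b = 7.1·sin(50.8°)/10.2
sin(50.8°) ≈ 0.774944
sin(C) ≈ 7.1·0.774944/10.2 ≈ 5.50211/10.2 ≈ 0.539422
Candidate 1: C₁ = arcsin(0.539422) ≈ 32.6443°  →  A = 180° − 50.8° − 32.6443° ≈ 96.5557° > 0, valid
Candidate 2: C₂ = 180° − C₁ ≈ 147.356°  →  A = 180° − 50.8° − 147.356° ≈ -18.1557° ≤ 0, not a valid triangle

C = 32.64° (one solution)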